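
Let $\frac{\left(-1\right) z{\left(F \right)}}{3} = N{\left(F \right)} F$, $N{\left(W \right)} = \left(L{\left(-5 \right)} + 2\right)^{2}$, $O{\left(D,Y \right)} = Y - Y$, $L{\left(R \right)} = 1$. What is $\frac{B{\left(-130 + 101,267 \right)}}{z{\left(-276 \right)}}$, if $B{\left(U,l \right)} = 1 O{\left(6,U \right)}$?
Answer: $0$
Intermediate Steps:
$O{\left(D,Y \right)} = 0$
$N{\left(W \right)} = 9$ ($N{\left(W \right)} = \left(1 + 2\right)^{2} = 3^{2} = 9$)
$z{\left(F \right)} = - 27 F$ ($z{\left(F \right)} = - 3 \cdot 9 F = - 27 F$)
$B{\left(U,l \right)} = 0$ ($B{\left(U,l \right)} = 1 \cdot 0 = 0$)
$\frac{B{\left(-130 + 101,267 \right)}}{z{\left(-276 \right)}} = \frac{0}{\left(-27\right) \left(-276\right)} = \frac{0}{7452} = 0 \cdot \frac{1}{7452} = 0$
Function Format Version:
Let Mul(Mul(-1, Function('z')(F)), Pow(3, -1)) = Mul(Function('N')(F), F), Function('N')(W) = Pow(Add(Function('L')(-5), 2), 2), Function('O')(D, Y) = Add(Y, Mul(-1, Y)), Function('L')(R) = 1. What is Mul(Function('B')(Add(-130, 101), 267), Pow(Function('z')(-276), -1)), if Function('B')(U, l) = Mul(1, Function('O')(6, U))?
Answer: 0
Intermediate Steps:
Function('O')(D, Y) = 0
Function('N')(W) = 9 (Function('N')(W) = Pow(Add(1, 2), 2) = Pow(3, 2) = 9)
Function('z')(F) = Mul(-27, F) (Function('z')(F) = Mul(-3, Mul(9, F)) = Mul(-27, F))
Function('B')(U, l) = 0 (Function('B')(U, l) = Mul(1, 0) = 0)
Mul(Function('B')(Add(-130, 101), 267), Pow(Function('z')(-276), -1)) = Mul(0, Pow(Mul(-27, -276), -1)) = Mul(0, Pow(7452, -1)) = Mul(0, Rational(1, 7452)) = 0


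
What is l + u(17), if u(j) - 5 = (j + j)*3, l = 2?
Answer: 109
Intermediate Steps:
u(j) = 5 + 6*j (u(j) = 5 + (j + j)*3 = 5 + (2*j)*3 = 5 + 6*j)
l + u(17) = 2 + (5 + 6*17) = 2 + (5 + 102) = 2 + 107 = 109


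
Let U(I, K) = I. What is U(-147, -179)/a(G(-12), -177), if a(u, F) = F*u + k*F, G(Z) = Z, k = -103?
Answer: -49/6785 ≈ -0.0072218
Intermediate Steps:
a(u, F) = -103*F + F*u (a(u, F) = F*u - 103*F = -103*F + F*u)
U(-147, -179)/a(G(-12), -177) = -147*(-1/(177*(-103 - 12))) = -147/((-177*(-115))) = -147/20355 = -147*1/20355 = -49/6785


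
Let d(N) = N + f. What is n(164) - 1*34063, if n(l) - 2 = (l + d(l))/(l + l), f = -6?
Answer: -5585843/164 ≈ -34060.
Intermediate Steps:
d(N) = -6 + N (d(N) = N - 6 = -6 + N)
n(l) = 2 + (-6 + 2*l)/(2*l) (n(l) = 2 + (l + (-6 + l))/(l + l) = 2 + (-6 + 2*l)/((2*l)) = 2 + (-6 + 2*l)*(1/(2*l)) = 2 + (-6 + 2*l)/(2*l))
n(164) - 1*34063 = (3 - 3/164) - 1*34063 = (3 - 3*1/164) - 34063 = (3 - 3/164) - 34063 = 489/164 - 34063 = -5585843/164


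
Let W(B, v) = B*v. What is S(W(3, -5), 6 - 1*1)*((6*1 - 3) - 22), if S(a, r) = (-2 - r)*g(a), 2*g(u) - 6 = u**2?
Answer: 30723/2 ≈ 15362.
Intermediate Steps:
g(u) = 3 + u**2/2
S(a, r) = (-2 - r)*(3 + a**2/2)
S(W(3, -5), 6 - 1*1)*((6*1 - 3) - 22) = (-(2 + (6 - 1*1))*(6 + (3*(-5))**2)/2)*((6*1 - 3) - 22) = (-(2 + (6 - 1))*(6 + (-15)**2)/2)*((6 - 3) - 22) = (-(2 + 5)*(6 + 225)/2)*(3 - 22) = -1/2*7*231*(-19) = -1617/2*(-19) = 30723/2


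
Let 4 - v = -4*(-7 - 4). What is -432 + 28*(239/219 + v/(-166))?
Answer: -7174388/18177 ≈ -394.70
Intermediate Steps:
v = -40 (v = 4 - (-4)*(-7 - 4) = 4 - (-4)*(-11) = 4 - 1*44 = 4 - 44 = -40)
-432 + 28*(239/219 + v/(-166)) = -432 + 28*(239/219 - 40/(-166)) = -432 + 28*(239*(1/219) - 40*(-1/166)) = -432 + 28*(239/219 + 20/83) = -432 + 28*(24217/18177) = -432 + 678076/18177 = -7174388/18177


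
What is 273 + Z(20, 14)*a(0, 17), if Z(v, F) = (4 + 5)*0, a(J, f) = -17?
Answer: 273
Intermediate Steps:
Z(v, F) = 0 (Z(v, F) = 9*0 = 0)
273 + Z(20, 14)*a(0, 17) = 273 + 0*(-17) = 273 + 0 = 273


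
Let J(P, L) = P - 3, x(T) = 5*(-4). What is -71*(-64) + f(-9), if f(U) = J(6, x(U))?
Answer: 4547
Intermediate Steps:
x(T) = -20
J(P, L) = -3 + P
f(U) = 3 (f(U) = -3 + 6 = 3)
-71*(-64) + f(-9) = -71*(-64) + 3 = 4544 + 3 = 4547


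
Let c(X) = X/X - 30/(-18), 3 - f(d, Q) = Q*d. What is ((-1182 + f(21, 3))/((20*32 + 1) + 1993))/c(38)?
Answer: -621/3512 ≈ -0.17682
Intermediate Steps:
f(d, Q) = 3 - Q*d
c(X) = 8/3 (c(X) = 1 - 30*(-1/18) = 1 + 5/3 = 8/3)
((-1182 + f(21, 3))/((20*32 + 1) + 1993))/c(38) = ((-1182 + (3 - 1*3*21))/((20*32 + 1) + 1993))/(8/3) = ((-1182 + (3 - 63))/((640 + 1) + 1993))*(3/8) = ((-1182 - 60)/(641 + 1993))*(3/8) = -1242/2634*(3/8) = -1242*1/2634*(3/8) = -207/439*3/8 = -621/3512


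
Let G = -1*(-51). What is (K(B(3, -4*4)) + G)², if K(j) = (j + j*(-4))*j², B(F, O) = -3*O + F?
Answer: 158326001604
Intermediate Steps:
G = 51
B(F, O) = F - 3*O
K(j) = -3*j³ (K(j) = (j - 4*j)*j² = (-3*j)*j² = -3*j³)
(K(B(3, -4*4)) + G)² = (-3*(3 - (-12)*4)³ + 51)² = (-3*(3 - 3*(-16))³ + 51)² = (-3*(3 + 48)³ + 51)² = (-3*51³ + 51)² = (-3*132651 + 51)² = (-397953 + 51)² = (-397902)² = 158326001604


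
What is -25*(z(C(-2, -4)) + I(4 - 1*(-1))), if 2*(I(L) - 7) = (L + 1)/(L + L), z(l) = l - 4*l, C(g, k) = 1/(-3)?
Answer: -415/2 ≈ -207.50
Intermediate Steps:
C(g, k) = -⅓
z(l) = -3*l
I(L) = 7 + (1 + L)/(4*L) (I(L) = 7 + ((L + 1)/(L + L))/2 = 7 + ((1 + L)/((2*L)))/2 = 7 + ((1 + L)*(1/(2*L)))/2 = 7 + ((1 + L)/(2*L))/2 = 7 + (1 + L)/(4*L))
-25*(z(C(-2, -4)) + I(4 - 1*(-1))) = -25*(-3*(-⅓) + (1 + 29*(4 - 1*(-1)))/(4*(4 - 1*(-1)))) = -25*(1 + (1 + 29*(4 + 1))/(4*(4 + 1))) = -25*(1 + (¼)*(1 + 29*5)/5) = -25*(1 + (¼)*(⅕)*(1 + 145)) = -25*(1 + (¼)*(⅕)*146) = -25*(1 + 73/10) = -25*83/10 = -415/2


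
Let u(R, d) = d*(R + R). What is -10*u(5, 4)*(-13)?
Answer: 5200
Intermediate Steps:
u(R, d) = 2*R*d (u(R, d) = d*(2*R) = 2*R*d)
-10*u(5, 4)*(-13) = -20*5*4*(-13) = -10*40*(-13) = -400*(-13) = 5200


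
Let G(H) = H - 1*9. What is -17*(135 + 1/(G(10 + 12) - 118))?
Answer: -240958/105 ≈ -2294.8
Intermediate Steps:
G(H) = -9 + H (G(H) = H - 9 = -9 + H)
-17*(135 + 1/(G(10 + 12) - 118)) = -17*(135 + 1/((-9 + (10 + 12)) - 118)) = -17*(135 + 1/((-9 + 22) - 118)) = -17*(135 + 1/(13 - 118)) = -17*(135 + 1/(-105)) = -17*(135 - 1/105) = -17*14174/105 = -240958/105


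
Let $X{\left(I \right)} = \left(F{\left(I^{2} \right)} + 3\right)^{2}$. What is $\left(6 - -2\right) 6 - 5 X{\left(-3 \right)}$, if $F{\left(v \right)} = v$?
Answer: $-672$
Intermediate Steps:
$X{\left(I \right)} = \left(3 + I^{2}\right)^{2}$ ($X{\left(I \right)} = \left(I^{2} + 3\right)^{2} = \left(3 + I^{2}\right)^{2}$)
$\left(6 - -2\right) 6 - 5 X{\left(-3 \right)} = \left(6 - -2\right) 6 - 5 \left(3 + \left(-3\right)^{2}\right)^{2} = \left(6 + \left(-3 + 5\right)\right) 6 - 5 \left(3 + 9\right)^{2} = \left(6 + 2\right) 6 - 5 \cdot 12^{2} = 8 \cdot 6 - 720 = 48 - 720 = -672$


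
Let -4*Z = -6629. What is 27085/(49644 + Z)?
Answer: 21668/41041 ≈ 0.52796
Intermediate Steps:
Z = 6629/4 (Z = -¼*(-6629) = 6629/4 ≈ 1657.3)
27085/(49644 + Z) = 27085/(49644 + 6629/4) = 27085/(205205/4) = 27085*(4/205205) = 21668/41041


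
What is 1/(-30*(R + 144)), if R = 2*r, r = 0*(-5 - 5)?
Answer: -1/4320 ≈ -0.00023148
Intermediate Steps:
r = 0 (r = 0*(-10) = 0)
R = 0 (R = 2*0 = 0)
1/(-30*(R + 144)) = 1/(-30*(0 + 144)) = 1/(-30*144) = 1/(-4320) = -1/4320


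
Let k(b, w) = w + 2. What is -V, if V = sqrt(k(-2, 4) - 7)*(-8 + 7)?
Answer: I ≈ 1.0*I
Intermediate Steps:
k(b, w) = 2 + w
V = -I (V = sqrt((2 + 4) - 7)*(-8 + 7) = sqrt(6 - 7)*(-1) = sqrt(-1)*(-1) = I*(-1) = -I ≈ -1.0*I)
-V = -(-1)*I = I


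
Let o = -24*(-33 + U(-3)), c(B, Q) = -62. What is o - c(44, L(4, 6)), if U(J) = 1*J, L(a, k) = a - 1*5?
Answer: 926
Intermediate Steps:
L(a, k) = -5 + a (L(a, k) = a - 5 = -5 + a)
U(J) = J
o = 864 (o = -24*(-33 - 3) = -24*(-36) = 864)
o - c(44, L(4, 6)) = 864 - 1*(-62) = 864 + 62 = 926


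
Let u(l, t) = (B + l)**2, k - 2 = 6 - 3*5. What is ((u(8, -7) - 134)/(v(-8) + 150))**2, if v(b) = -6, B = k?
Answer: 17689/20736 ≈ 0.85306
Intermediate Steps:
k = -7 (k = 2 + (6 - 3*5) = 2 + (6 - 15) = 2 - 9 = -7)
B = -7
u(l, t) = (-7 + l)**2
((u(8, -7) - 134)/(v(-8) + 150))**2 = (((-7 + 8)**2 - 134)/(-6 + 150))**2 = ((1**2 - 134)/144)**2 = ((1 - 134)*(1/144))**2 = (-133*1/144)**2 = (-133/144)**2 = 17689/20736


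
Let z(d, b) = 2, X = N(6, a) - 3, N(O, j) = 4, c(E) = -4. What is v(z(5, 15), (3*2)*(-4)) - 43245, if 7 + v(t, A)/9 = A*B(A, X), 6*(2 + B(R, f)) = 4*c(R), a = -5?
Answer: -42300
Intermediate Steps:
X = 1 (X = 4 - 3 = 1)
B(R, f) = -14/3 (B(R, f) = -2 + (4*(-4))/6 = -2 + (⅙)*(-16) = -2 - 8/3 = -14/3)
v(t, A) = -63 - 42*A (v(t, A) = -63 + 9*(A*(-14/3)) = -63 + 9*(-14*A/3) = -63 - 42*A)
v(z(5, 15), (3*2)*(-4)) - 43245 = (-63 - 42*3*2*(-4)) - 43245 = (-63 - 252*(-4)) - 43245 = (-63 - 42*(-24)) - 43245 = (-63 + 1008) - 43245 = 945 - 43245 = -42300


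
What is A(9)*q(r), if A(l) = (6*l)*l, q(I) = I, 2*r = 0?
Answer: 0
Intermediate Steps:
r = 0 (r = (1/2)*0 = 0)
A(l) = 6*l**2
A(9)*q(r) = (6*9**2)*0 = (6*81)*0 = 486*0 = 0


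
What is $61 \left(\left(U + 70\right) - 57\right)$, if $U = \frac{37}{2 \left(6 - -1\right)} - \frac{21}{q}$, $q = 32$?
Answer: $\frac{204777}{224} \approx 914.18$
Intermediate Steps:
$U = \frac{445}{224}$ ($U = \frac{37}{2 \left(6 - -1\right)} - \frac{21}{32} = \frac{37}{2 \left(6 + \left(-2 + 3\right)\right)} - \frac{21}{32} = \frac{37}{2 \left(6 + 1\right)} - \frac{21}{32} = \frac{37}{2 \cdot 7} - \frac{21}{32} = \frac{37}{14} - \frac{21}{32} = \frac{445}{224} \approx 1.9866$)
$61 \left(\left(U + 70\right) - 57\right) = 61 \left(\left(\frac{445}{224} + 70\right) - 57\right) = 61 \left(\frac{16125}{224} - 57\right) = 61 \cdot \frac{3357}{224} = \frac{204777}{224}$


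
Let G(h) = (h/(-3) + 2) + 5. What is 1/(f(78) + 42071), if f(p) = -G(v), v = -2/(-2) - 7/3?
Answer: 9/378572 ≈ 2.3774e-5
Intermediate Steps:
v = -4/3 (v = -2*(-½) - 7*⅓ = 1 - 7/3 = -4/3 ≈ -1.3333)
G(h) = 7 - h/3 (G(h) = (h*(-⅓) + 2) + 5 = (-h/3 + 2) + 5 = (2 - h/3) + 5 = 7 - h/3)
f(p) = -67/9 (f(p) = -(7 - ⅓*(-4/3)) = -(7 + 4/9) = -1*67/9 = -67/9)
1/(f(78) + 42071) = 1/(-67/9 + 42071) = 1/(378572/9) = 9/378572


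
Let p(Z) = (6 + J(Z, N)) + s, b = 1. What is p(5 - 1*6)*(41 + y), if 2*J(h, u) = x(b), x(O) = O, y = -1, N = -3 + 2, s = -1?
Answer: 220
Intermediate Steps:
N = -1
J(h, u) = 1/2 (J(h, u) = (1/2)*1 = 1/2)
p(Z) = 11/2 (p(Z) = (6 + 1/2) - 1 = 13/2 - 1 = 11/2)
p(5 - 1*6)*(41 + y) = 11*(41 - 1)/2 = (11/2)*40 = 220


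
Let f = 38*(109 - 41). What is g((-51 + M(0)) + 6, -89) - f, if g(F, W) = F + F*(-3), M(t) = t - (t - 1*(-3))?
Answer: -2488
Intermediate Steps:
M(t) = -3 (M(t) = t - (t + 3) = t - (3 + t) = t + (-3 - t) = -3)
g(F, W) = -2*F (g(F, W) = F - 3*F = -2*F)
f = 2584 (f = 38*68 = 2584)
g((-51 + M(0)) + 6, -89) - f = -2*((-51 - 3) + 6) - 1*2584 = -2*(-54 + 6) - 2584 = -2*(-48) - 2584 = 96 - 2584 = -2488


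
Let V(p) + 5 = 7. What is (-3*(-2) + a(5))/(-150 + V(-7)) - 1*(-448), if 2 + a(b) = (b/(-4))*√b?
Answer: 16575/37 + 5*√5/592 ≈ 447.99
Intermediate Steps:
V(p) = 2 (V(p) = -5 + 7 = 2)
a(b) = -2 - b^(3/2)/4 (a(b) = -2 + (b/(-4))*√b = -2 + (b*(-¼))*√b = -2 + (-b/4)*√b = -2 - b^(3/2)/4)
(-3*(-2) + a(5))/(-150 + V(-7)) - 1*(-448) = (-3*(-2) + (-2 - 5*√5/4))/(-150 + 2) - 1*(-448) = (6 + (-2 - 5*√5/4))/(-148) + 448 = (6 + (-2 - 5*√5/4))*(-1/148) + 448 = (4 - 5*√5/4)*(-1/148) + 448 = (-1/37 + 5*√5/592) + 448 = 16575/37 + 5*√5/592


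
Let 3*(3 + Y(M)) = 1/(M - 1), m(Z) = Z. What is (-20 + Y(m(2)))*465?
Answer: -10540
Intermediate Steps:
Y(M) = -3 + 1/(3*(-1 + M)) (Y(M) = -3 + 1/(3*(M - 1)) = -3 + 1/(3*(-1 + M)))
(-20 + Y(m(2)))*465 = (-20 + (10 - 9*2)/(3*(-1 + 2)))*465 = (-20 + (⅓)*(10 - 18)/1)*465 = (-20 + (⅓)*1*(-8))*465 = (-20 - 8/3)*465 = -68/3*465 = -10540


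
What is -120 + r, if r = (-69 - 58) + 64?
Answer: -183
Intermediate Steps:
r = -63 (r = -127 + 64 = -63)
-120 + r = -120 - 63 = -183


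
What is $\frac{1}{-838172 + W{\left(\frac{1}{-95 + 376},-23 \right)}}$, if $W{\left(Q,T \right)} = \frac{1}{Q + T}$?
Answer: $- \frac{6462}{5416267745} \approx -1.1931 \cdot 10^{-6}$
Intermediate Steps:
$\frac{1}{-838172 + W{\left(\frac{1}{-95 + 376},-23 \right)}} = \frac{1}{-838172 + \frac{1}{\frac{1}{-95 + 376} - 23}} = \frac{1}{-838172 + \frac{1}{\frac{1}{281} - 23}} = \frac{1}{-838172 + \frac{1}{- \frac{6462}{281}}} = \frac{1}{-838172 - \frac{281}{6462}} = \frac{1}{- \frac{5416267745}{6462}} = - \frac{6462}{5416267745}$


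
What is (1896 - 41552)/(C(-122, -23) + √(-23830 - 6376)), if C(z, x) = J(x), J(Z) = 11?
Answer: -39656/2757 + 39656*I*√30206/30327 ≈ -14.384 + 227.26*I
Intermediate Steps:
C(z, x) = 11
(1896 - 41552)/(C(-122, -23) + √(-23830 - 6376)) = (1896 - 41552)/(11 + √(-23830 - 6376)) = -39656/(11 + √(-30206)) = -39656/(11 + I*√30206)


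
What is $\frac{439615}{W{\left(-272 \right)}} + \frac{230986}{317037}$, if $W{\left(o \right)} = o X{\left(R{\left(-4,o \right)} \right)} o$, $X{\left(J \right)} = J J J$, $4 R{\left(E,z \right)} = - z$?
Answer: $\frac{767650308632789}{1053601683652608} \approx 0.7286$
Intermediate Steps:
$R{\left(E,z \right)} = - \frac{z}{4}$ ($R{\left(E,z \right)} = \frac{\left(-1\right) z}{4} = - \frac{z}{4}$)
$X{\left(J \right)} = J^{3}$ ($X{\left(J \right)} = J^{2} J = J^{3}$)
$W{\left(o \right)} = - \frac{o^{5}}{64}$ ($W{\left(o \right)} = o \left(- \frac{o}{4}\right)^{3} o = o \left(- \frac{o^{3}}{64}\right) o = - \frac{o^{4}}{64} o = - \frac{o^{5}}{64}$)
$\frac{439615}{W{\left(-272 \right)}} + \frac{230986}{317037} = \frac{439615}{\left(- \frac{1}{64}\right) \left(-272\right)^{5}} + \frac{230986}{317037} = \frac{439615}{\left(- \frac{1}{64}\right) \left(-1488827973632\right)} + 230986 \cdot \frac{1}{317037} = \frac{439615}{23262937088} + \frac{32998}{45291} = \frac{767650308632789}{1053601683652608}$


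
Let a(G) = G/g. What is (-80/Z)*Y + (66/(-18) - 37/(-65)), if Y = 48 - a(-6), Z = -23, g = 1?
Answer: 828508/4485 ≈ 184.73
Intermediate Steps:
a(G) = G (a(G) = G/1 = G*1 = G)
Y = 54 (Y = 48 - 1*(-6) = 48 + 6 = 54)
(-80/Z)*Y + (66/(-18) - 37/(-65)) = -80/(-23)*54 + (66/(-18) - 37/(-65)) = -80*(-1/23)*54 + (66*(-1/18) - 37*(-1/65)) = (80/23)*54 + (-11/3 + 37/65) = 4320/23 - 604/195 = 828508/4485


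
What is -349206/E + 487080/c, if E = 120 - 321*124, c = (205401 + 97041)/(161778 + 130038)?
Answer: 22383728495161/47627414 ≈ 4.6998e+5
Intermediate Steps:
c = 7201/6948 (c = 302442/291816 = 302442*(1/291816) = 7201/6948 ≈ 1.0364)
E = -39684 (E = 120 - 39804 = -39684)
-349206/E + 487080/c = -349206/(-39684) + 487080/(7201/6948) = -349206*(-1/39684) + 487080*(6948/7201) = 58201/6614 + 3384231840/7201 = 22383728495161/47627414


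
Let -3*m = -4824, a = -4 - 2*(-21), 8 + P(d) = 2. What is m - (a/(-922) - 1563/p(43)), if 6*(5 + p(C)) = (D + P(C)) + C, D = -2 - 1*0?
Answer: 8029793/2305 ≈ 3483.6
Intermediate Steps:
P(d) = -6 (P(d) = -8 + 2 = -6)
D = -2 (D = -2 + 0 = -2)
a = 38 (a = -4 + 42 = 38)
p(C) = -19/3 + C/6 (p(C) = -5 + ((-2 - 6) + C)/6 = -5 + (-8 + C)/6 = -5 + (-4/3 + C/6) = -19/3 + C/6)
m = 1608 (m = -⅓*(-4824) = 1608)
m - (a/(-922) - 1563/p(43)) = 1608 - (38/(-922) - 1563/(-19/3 + (⅙)*43)) = 1608 - (38*(-1/922) - 1563/(-19/3 + 43/6)) = 1608 - (-19/461 - 1563/⅚) = 1608 - (-19/461 - 1563*6/5) = 1608 - (-19/461 - 9378/5) = 1608 - 1*(-4323353/2305) = 1608 + 4323353/2305 = 8029793/2305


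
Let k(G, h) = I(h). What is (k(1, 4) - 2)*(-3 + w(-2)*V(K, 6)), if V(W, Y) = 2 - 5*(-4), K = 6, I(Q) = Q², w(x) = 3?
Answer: 882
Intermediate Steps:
k(G, h) = h²
V(W, Y) = 22 (V(W, Y) = 2 + 20 = 22)
(k(1, 4) - 2)*(-3 + w(-2)*V(K, 6)) = (4² - 2)*(-3 + 3*22) = (16 - 2)*(-3 + 66) = 14*63 = 882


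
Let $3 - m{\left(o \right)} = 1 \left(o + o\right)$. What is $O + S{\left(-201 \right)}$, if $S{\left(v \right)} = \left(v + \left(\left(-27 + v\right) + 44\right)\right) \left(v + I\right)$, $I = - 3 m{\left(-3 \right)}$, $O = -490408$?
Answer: $-402628$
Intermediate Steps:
$m{\left(o \right)} = 3 - 2 o$ ($m{\left(o \right)} = 3 - 1 \left(o + o\right) = 3 - 1 \cdot 2 o = 3 - 2 o$)
$I = -27$ ($I = - 3 \left(3 - -6\right) = - 3 \left(3 + 6\right) = \left(-3\right) 9 = -27$)
$S{\left(v \right)} = \left(-27 + v\right) \left(17 + 2 v\right)$ ($S{\left(v \right)} = \left(v + \left(\left(-27 + v\right) + 44\right)\right) \left(v - 27\right) = \left(v + \left(17 + v\right)\right) \left(-27 + v\right) = \left(17 + 2 v\right) \left(-27 + v\right) = \left(-27 + v\right) \left(17 + 2 v\right)$)
$O + S{\left(-201 \right)} = -490408 - \left(-6978 - 80802\right) = -490408 + \left(-459 + 7437 + 2 \cdot 40401\right) = -490408 + \left(-459 + 7437 + 80802\right) = -490408 + 87780 = -402628$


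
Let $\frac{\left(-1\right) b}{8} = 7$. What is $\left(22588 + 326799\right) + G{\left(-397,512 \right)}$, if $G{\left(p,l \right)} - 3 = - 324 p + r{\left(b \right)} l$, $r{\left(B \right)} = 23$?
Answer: $489794$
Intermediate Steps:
$b = -56$ ($b = \left(-8\right) 7 = -56$)
$G{\left(p,l \right)} = 3 - 324 p + 23 l$ ($G{\left(p,l \right)} = 3 + \left(- 324 p + 23 l\right) = 3 - 324 p + 23 l$)
$\left(22588 + 326799\right) + G{\left(-397,512 \right)} = \left(22588 + 326799\right) + \left(3 - -128628 + 23 \cdot 512\right) = 349387 + \left(3 + 128628 + 11776\right) = 349387 + 140407 = 489794$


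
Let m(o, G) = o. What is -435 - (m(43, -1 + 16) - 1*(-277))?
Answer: -755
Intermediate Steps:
-435 - (m(43, -1 + 16) - 1*(-277)) = -435 - (43 - 1*(-277)) = -435 - (43 + 277) = -435 - 1*320 = -435 - 320 = -755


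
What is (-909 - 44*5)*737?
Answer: -832073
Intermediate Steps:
(-909 - 44*5)*737 = (-909 - 220)*737 = -1129*737 = -832073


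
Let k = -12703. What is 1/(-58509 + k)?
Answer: -1/71212 ≈ -1.4043e-5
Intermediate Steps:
1/(-58509 + k) = 1/(-58509 - 12703) = 1/(-71212) = -1/71212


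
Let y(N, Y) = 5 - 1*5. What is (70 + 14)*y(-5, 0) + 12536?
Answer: 12536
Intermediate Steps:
y(N, Y) = 0 (y(N, Y) = 5 - 5 = 0)
(70 + 14)*y(-5, 0) + 12536 = (70 + 14)*0 + 12536 = 84*0 + 12536 = 0 + 12536 = 12536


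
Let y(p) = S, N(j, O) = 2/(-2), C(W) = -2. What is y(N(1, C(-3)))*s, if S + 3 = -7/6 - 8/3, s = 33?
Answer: -451/2 ≈ -225.50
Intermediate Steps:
N(j, O) = -1 (N(j, O) = 2*(-½) = -1)
S = -41/6 (S = -3 + (-7/6 - 8/3) = -3 - 23/6 = -41/6 ≈ -6.8333)
y(p) = -41/6
y(N(1, C(-3)))*s = -41/6*33 = -451/2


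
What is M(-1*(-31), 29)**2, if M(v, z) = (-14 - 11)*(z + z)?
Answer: 2102500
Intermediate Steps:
M(v, z) = -50*z
M(-1*(-31), 29)**2 = (-50*29)**2 = (-1450)**2 = 2102500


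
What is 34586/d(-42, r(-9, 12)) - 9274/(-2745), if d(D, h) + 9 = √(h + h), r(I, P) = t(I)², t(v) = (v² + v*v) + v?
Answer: 15899828/1583865 + 587962*√2/5193 ≈ 170.16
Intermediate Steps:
t(v) = v + 2*v² (t(v) = (v² + v²) + v = 2*v² + v = v + 2*v²)
r(I, P) = I²*(1 + 2*I)² (r(I, P) = (I*(1 + 2*I))² = I²*(1 + 2*I)²)
d(D, h) = -9 + √2*√h (d(D, h) = -9 + √(h + h) = -9 + √(2*h) = -9 + √2*√h)
34586/d(-42, r(-9, 12)) - 9274/(-2745) = 34586/(-9 + √2*√((-9)²*(1 + 2*(-9))²)) - 9274/(-2745) = 34586/(-9 + √2*√(81*(1 - 18)²)) - 9274*(-1/2745) = 34586/(-9 + √2*√(81*(-17)²)) + 9274/2745 = 34586/(-9 + √2*√(81*289)) + 9274/2745 = 34586/(-9 + √2*√23409) + 9274/2745 = 34586/(-9 + √2*153) + 9274/2745 = 34586/(-9 + 153*√2) + 9274/2745 = 9274/2745 + 34586/(-9 + 153*√2)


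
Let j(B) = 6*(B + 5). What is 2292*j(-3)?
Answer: 27504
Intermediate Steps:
j(B) = 30 + 6*B (j(B) = 6*(5 + B) = 30 + 6*B)
2292*j(-3) = 2292*(30 + 6*(-3)) = 2292*(30 - 18) = 2292*12 = 27504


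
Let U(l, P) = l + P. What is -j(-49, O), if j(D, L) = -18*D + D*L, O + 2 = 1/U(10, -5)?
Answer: -4851/5 ≈ -970.20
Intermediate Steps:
U(l, P) = P + l
O = -9/5 (O = -2 + 1/(-5 + 10) = -2 + 1/5 = -2 + ⅕ = -9/5 ≈ -1.8000)
-j(-49, O) = -(-49)*(-18 - 9/5) = -(-49)*(-99)/5 = -1*4851/5 = -4851/5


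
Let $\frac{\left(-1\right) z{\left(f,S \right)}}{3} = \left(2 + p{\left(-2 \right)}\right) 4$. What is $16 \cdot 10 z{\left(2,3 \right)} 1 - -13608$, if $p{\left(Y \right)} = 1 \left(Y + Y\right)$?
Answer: $17448$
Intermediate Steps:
$p{\left(Y \right)} = 2 Y$ ($p{\left(Y \right)} = 1 \cdot 2 Y = 2 Y$)
$z{\left(f,S \right)} = 24$ ($z{\left(f,S \right)} = - 3 \left(2 + 2 \left(-2\right)\right) 4 = - 3 \left(2 - 4\right) 4 = - 3 \left(\left(-2\right) 4\right) = \left(-3\right) \left(-8\right) = 24$)
$16 \cdot 10 z{\left(2,3 \right)} 1 - -13608 = 16 \cdot 10 \cdot 24 \cdot 1 - -13608 = 160 \cdot 24 + 13608 = 3840 + 13608 = 17448$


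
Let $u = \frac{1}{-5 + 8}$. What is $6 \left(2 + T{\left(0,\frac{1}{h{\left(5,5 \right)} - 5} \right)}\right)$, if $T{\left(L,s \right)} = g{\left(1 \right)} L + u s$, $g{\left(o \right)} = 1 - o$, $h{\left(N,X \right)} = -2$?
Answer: $\frac{82}{7} \approx 11.714$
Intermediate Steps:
$u = \frac{1}{3} \approx 0.33333$
$T{\left(L,s \right)} = \frac{s}{3}$ ($T{\left(L,s \right)} = \left(1 - 1\right) L + \frac{s}{3} = 0 L + \frac{s}{3} = 0 + \frac{s}{3} = \frac{s}{3}$)
$6 \left(2 + T{\left(0,\frac{1}{h{\left(5,5 \right)} - 5} \right)}\right) = 6 \left(2 + \frac{1}{3 \left(-2 - 5\right)}\right) = 6 \left(2 + \frac{1}{3 \left(-7\right)}\right) = 6 \left(2 + \frac{1}{3} \left(- \frac{1}{7}\right)\right) = 6 \left(2 - \frac{1}{21}\right) = 6 \cdot \frac{41}{21} = \frac{82}{7}$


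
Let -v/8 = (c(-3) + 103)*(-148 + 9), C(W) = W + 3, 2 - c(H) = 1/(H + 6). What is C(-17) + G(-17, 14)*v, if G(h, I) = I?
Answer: 4888310/3 ≈ 1.6294e+6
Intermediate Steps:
c(H) = 2 - 1/(6 + H) (c(H) = 2 - 1/(H + 6) = 2 - 1/(6 + H))
C(W) = 3 + W
v = 349168/3 (v = -8*((11 + 2*(-3))/(6 - 3) + 103)*(-148 + 9) = -8*((11 - 6)/3 + 103)*(-139) = -8*((⅓)*5 + 103)*(-139) = -8*(5/3 + 103)*(-139) = -2512*(-139)/3 = -8*(-43646/3) = 349168/3 ≈ 1.1639e+5)
C(-17) + G(-17, 14)*v = (3 - 17) + 14*(349168/3) = -14 + 4888352/3 = 4888310/3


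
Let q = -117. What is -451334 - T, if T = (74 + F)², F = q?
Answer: -453183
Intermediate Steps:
F = -117
T = 1849 (T = (74 - 117)² = (-43)² = 1849)
-451334 - T = -451334 - 1*1849 = -451334 - 1849 = -453183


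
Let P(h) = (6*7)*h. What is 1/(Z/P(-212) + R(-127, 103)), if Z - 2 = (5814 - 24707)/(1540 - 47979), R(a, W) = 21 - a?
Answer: 137830952/20398943639 ≈ 0.0067568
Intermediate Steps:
P(h) = 42*h
Z = 111771/46439 (Z = 2 + (5814 - 24707)/(1540 - 47979) = 2 - 18893/(-46439) = 2 - 18893*(-1/46439) = 2 + 18893/46439 = 111771/46439 ≈ 2.4068)
1/(Z/P(-212) + R(-127, 103)) = 1/(111771/(46439*((42*(-212)))) + (21 - 1*(-127))) = 1/((111771/46439)/(-8904) + (21 + 127)) = 1/((111771/46439)*(-1/8904) + 148) = 1/(-37257/137830952 + 148) = 1/(20398943639/137830952) = 137830952/20398943639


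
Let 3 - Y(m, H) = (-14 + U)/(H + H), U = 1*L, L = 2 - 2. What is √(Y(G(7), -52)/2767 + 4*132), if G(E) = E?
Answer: √2732749279871/71942 ≈ 22.978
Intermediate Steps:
L = 0
U = 0 (U = 1*0 = 0)
Y(m, H) = 3 + 7/H (Y(m, H) = 3 - (-14 + 0)/(H + H) = 3 - (-14)/(2*H) = 3 - (-14)*1/(2*H) = 3 - (-7)/H = 3 + 7/H)
√(Y(G(7), -52)/2767 + 4*132) = √((3 + 7/(-52))/2767 + 4*132) = √((3 + 7*(-1/52))*(1/2767) + 528) = √((3 - 7/52)*(1/2767) + 528) = √((149/52)*(1/2767) + 528) = √(149/143884 + 528) = √(75970901/143884) = √2732749279871/71942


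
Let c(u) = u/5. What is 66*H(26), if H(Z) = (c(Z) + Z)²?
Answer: 1606176/25 ≈ 64247.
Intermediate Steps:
c(u) = u/5 (c(u) = u*(⅕) = u/5)
H(Z) = 36*Z²/25 (H(Z) = (Z/5 + Z)² = (6*Z/5)² = 36*Z²/25)
66*H(26) = 66*((36/25)*26²) = 66*((36/25)*676) = 66*(24336/25) = 1606176/25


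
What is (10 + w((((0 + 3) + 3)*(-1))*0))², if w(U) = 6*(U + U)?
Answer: 100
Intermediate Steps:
w(U) = 12*U (w(U) = 6*(2*U) = 12*U)
(10 + w((((0 + 3) + 3)*(-1))*0))² = (10 + 12*((((0 + 3) + 3)*(-1))*0))² = (10 + 12*(((3 + 3)*(-1))*0))² = (10 + 12*((6*(-1))*0))² = (10 + 12*(-6*0))² = (10 + 12*0)² = (10 + 0)² = 10² = 100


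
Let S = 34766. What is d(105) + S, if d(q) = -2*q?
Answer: 34556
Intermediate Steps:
d(105) + S = -2*105 + 34766 = -210 + 34766 = 34556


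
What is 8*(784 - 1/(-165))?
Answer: 1034888/165 ≈ 6272.0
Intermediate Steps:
8*(784 - 1/(-165)) = 8*(784 - 1*(-1/165)) = 8*(784 + 1/165) = 8*(129361/165) = 1034888/165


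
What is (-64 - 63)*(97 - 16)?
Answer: -10287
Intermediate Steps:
(-64 - 63)*(97 - 16) = -127*81 = -10287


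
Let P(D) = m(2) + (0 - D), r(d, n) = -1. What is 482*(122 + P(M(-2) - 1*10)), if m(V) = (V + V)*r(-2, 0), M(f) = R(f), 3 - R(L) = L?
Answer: 59286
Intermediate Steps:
R(L) = 3 - L
M(f) = 3 - f
m(V) = -2*V (m(V) = (V + V)*(-1) = (2*V)*(-1) = -2*V)
P(D) = -4 - D (P(D) = -2*2 + (0 - D) = -4 - D)
482*(122 + P(M(-2) - 1*10)) = 482*(122 + (-4 - ((3 - 1*(-2)) - 1*10))) = 482*(122 + (-4 - ((3 + 2) - 10))) = 482*(122 + (-4 - (5 - 10))) = 482*(122 + (-4 - 1*(-5))) = 482*(122 + (-4 + 5)) = 482*(122 + 1) = 482*123 = 59286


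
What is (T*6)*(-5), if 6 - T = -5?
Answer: -330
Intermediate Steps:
T = 11 (T = 6 - 1*(-5) = 6 + 5 = 11)
(T*6)*(-5) = (11*6)*(-5) = 66*(-5) = -330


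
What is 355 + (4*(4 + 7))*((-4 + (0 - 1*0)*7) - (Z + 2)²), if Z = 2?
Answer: -525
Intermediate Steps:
355 + (4*(4 + 7))*((-4 + (0 - 1*0)*7) - (Z + 2)²) = 355 + (4*(4 + 7))*((-4 + (0 - 1*0)*7) - (2 + 2)²) = 355 + (4*11)*((-4 + (0 + 0)*7) - 1*4²) = 355 + 44*((-4 + 0*7) - 1*16) = 355 + 44*((-4 + 0) - 16) = 355 + 44*(-4 - 16) = 355 + 44*(-20) = 355 - 880 = -525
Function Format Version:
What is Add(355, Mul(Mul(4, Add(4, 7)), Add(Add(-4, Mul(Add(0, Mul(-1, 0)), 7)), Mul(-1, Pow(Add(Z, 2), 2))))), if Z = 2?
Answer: -525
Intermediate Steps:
Add(355, Mul(Mul(4, Add(4, 7)), Add(Add(-4, Mul(Add(0, Mul(-1, 0)), 7)), Mul(-1, Pow(Add(Z, 2), 2))))) = Add(355, Mul(Mul(4, Add(4, 7)), Add(Add(-4, Mul(Add(0, Mul(-1, 0)), 7)), Mul(-1, Pow(Add(2, 2), 2))))) = Add(355, Mul(Mul(4, 11), Add(Add(-4, Mul(Add(0, 0), 7)), Mul(-1, Pow(4, 2))))) = Add(355, Mul(44, Add(Add(-4, Mul(0, 7)), Mul(-1, 16)))) = Add(355, Mul(44, Add(Add(-4, 0), -16))) = Add(355, Mul(44, Add(-4, -16))) = Add(355, Mul(44, -20)) = Add(355, -880) = -525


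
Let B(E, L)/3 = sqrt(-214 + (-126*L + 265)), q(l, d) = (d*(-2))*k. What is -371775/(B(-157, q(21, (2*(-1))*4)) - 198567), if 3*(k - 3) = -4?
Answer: 546831455/292065802 + 24785*I*sqrt(3309)/876197406 ≈ 1.8723 + 0.0016272*I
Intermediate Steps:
k = 5/3 (k = 3 + (1/3)*(-4) = 3 - 4/3 = 5/3 ≈ 1.6667)
q(l, d) = -10*d/3 (q(l, d) = (d*(-2))*(5/3) = -2*d*(5/3) = -10*d/3)
B(E, L) = 3*sqrt(51 - 126*L) (B(E, L) = 3*sqrt(-214 + (-126*L + 265)) = 3*sqrt(-214 + (265 - 126*L)) = 3*sqrt(51 - 126*L))
-371775/(B(-157, q(21, (2*(-1))*4)) - 198567) = -371775/(3*sqrt(51 - (-420)*(2*(-1))*4) - 198567) = -371775/(3*sqrt(51 - (-420)*(-2*4)) - 198567) = -371775/(3*sqrt(51 - (-420)*(-8)) - 198567) = -371775/(3*sqrt(51 - 126*80/3) - 198567) = -371775/(3*sqrt(51 - 3360) - 198567) = -371775/(3*sqrt(-3309) - 198567) = -371775/(3*(I*sqrt(3309)) - 198567) = -371775/(3*I*sqrt(3309) - 198567) = -371775/(-198567 + 3*I*sqrt(3309))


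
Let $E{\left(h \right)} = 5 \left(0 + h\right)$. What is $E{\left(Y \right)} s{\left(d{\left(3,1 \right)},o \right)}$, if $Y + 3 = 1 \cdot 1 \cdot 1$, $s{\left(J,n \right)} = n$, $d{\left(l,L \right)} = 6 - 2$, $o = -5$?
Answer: $50$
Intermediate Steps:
$d{\left(l,L \right)} = 4$
$Y = -2$ ($Y = -3 + 1 \cdot 1 \cdot 1 = -3 + 1 \cdot 1 = -3 + 1 = -2$)
$E{\left(h \right)} = 5 h$
$E{\left(Y \right)} s{\left(d{\left(3,1 \right)},o \right)} = 5 \left(-2\right) \left(-5\right) = \left(-10\right) \left(-5\right) = 50$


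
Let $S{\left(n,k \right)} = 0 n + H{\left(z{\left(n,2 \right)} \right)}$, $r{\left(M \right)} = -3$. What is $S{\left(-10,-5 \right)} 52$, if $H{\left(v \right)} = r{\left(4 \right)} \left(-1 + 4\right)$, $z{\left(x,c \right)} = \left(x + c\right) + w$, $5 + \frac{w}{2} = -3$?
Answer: $-468$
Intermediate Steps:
$w = -16$ ($w = -10 + 2 \left(-3\right) = -10 - 6 = -16$)
$z{\left(x,c \right)} = -16 + c + x$ ($z{\left(x,c \right)} = \left(x + c\right) - 16 = \left(c + x\right) - 16 = -16 + c + x$)
$H{\left(v \right)} = -9$ ($H{\left(v \right)} = - 3 \left(-1 + 4\right) = \left(-3\right) 3 = -9$)
$S{\left(n,k \right)} = -9$ ($S{\left(n,k \right)} = 0 n - 9 = 0 - 9 = -9$)
$S{\left(-10,-5 \right)} 52 = \left(-9\right) 52 = -468$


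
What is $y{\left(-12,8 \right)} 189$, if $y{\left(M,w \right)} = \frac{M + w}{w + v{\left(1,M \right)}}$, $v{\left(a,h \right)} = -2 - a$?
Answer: $- \frac{756}{5} \approx -151.2$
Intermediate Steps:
$y{\left(M,w \right)} = \frac{M + w}{-3 + w}$ ($y{\left(M,w \right)} = \frac{M + w}{w - 3} = \frac{M + w}{-3 + w}$)
$y{\left(-12,8 \right)} 189 = \frac{-12 + 8}{-3 + 8} \cdot 189 = \frac{1}{5} \left(-4\right) 189 = \left(- \frac{4}{5}\right) 189 = - \frac{756}{5}$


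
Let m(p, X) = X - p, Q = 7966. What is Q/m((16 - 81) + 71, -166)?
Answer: -3983/86 ≈ -46.314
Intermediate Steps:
Q/m((16 - 81) + 71, -166) = 7966/(-166 - ((16 - 81) + 71)) = 7966/(-166 - (-65 + 71)) = 7966/(-166 - 1*6) = 7966/(-166 - 6) = 7966/(-172) = 7966*(-1/172) = -3983/86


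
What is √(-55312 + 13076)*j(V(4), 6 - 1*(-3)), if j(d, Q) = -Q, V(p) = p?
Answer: -18*I*√10559 ≈ -1849.6*I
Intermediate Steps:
√(-55312 + 13076)*j(V(4), 6 - 1*(-3)) = √(-55312 + 13076)*(-(6 - 1*(-3))) = √(-42236)*(-(6 + 3)) = (2*I*√10559)*(-1*9) = (2*I*√10559)*(-9) = -18*I*√10559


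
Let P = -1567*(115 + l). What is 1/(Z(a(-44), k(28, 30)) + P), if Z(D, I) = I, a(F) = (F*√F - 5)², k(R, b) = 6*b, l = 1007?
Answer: -1/1757994 ≈ -5.6883e-7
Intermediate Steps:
a(F) = (-5 + F^(3/2))² (a(F) = (F^(3/2) - 5)² = (-5 + F^(3/2))²)
P = -1758174 (P = -1567*(115 + 1007) = -1567*1122 = -1758174)
1/(Z(a(-44), k(28, 30)) + P) = 1/(6*30 - 1758174) = 1/(180 - 1758174) = 1/(-1757994) = -1/1757994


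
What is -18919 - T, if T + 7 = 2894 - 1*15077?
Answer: -6729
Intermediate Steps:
T = -12190 (T = -7 + (2894 - 1*15077) = -7 + (2894 - 15077) = -7 - 12183 = -12190)
-18919 - T = -18919 - 1*(-12190) = -18919 + 12190 = -6729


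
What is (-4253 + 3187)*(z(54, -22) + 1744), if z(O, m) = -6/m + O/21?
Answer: -143384462/77 ≈ -1.8621e+6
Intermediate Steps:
z(O, m) = -6/m + O/21 (z(O, m) = -6/m + O*(1/21) = -6/m + O/21)
(-4253 + 3187)*(z(54, -22) + 1744) = (-4253 + 3187)*((-6/(-22) + (1/21)*54) + 1744) = -1066*((-6*(-1/22) + 18/7) + 1744) = -1066*((3/11 + 18/7) + 1744) = -1066*(219/77 + 1744) = -1066*134507/77 = -143384462/77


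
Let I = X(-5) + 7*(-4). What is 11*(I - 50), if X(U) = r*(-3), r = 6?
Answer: -1056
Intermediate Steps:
X(U) = -18 (X(U) = 6*(-3) = -18)
I = -46 (I = -18 + 7*(-4) = -18 - 28 = -46)
11*(I - 50) = 11*(-46 - 50) = 11*(-96) = -1056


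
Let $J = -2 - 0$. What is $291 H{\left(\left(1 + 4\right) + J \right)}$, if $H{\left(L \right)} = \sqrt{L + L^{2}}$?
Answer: $582 \sqrt{3} \approx 1008.1$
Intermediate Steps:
$J = -2$ ($J = -2 + 0 = -2$)
$291 H{\left(\left(1 + 4\right) + J \right)} = 291 \sqrt{\left(\left(1 + 4\right) - 2\right) \left(1 + \left(\left(1 + 4\right) - 2\right)\right)} = 291 \sqrt{\left(5 - 2\right) \left(1 + \left(5 - 2\right)\right)} = 291 \sqrt{3 \left(1 + 3\right)} = 291 \sqrt{3 \cdot 4} = 291 \sqrt{12} = 291 \cdot 2 \sqrt{3} = 582 \sqrt{3}$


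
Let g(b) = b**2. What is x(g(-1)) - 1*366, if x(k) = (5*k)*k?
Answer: -361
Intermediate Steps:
x(k) = 5*k**2
x(g(-1)) - 1*366 = 5*((-1)**2)**2 - 1*366 = 5*1**2 - 366 = 5*1 - 366 = 5 - 366 = -361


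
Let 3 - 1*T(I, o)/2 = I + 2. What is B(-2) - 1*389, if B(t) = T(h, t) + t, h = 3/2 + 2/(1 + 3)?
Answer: -393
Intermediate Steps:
h = 2 (h = 3*(½) + 2/4 = 3/2 + 2*(¼) = 3/2 + ½ = 2)
T(I, o) = 2 - 2*I (T(I, o) = 6 - 2*(I + 2) = 6 - 2*(2 + I) = 6 + (-4 - 2*I) = 2 - 2*I)
B(t) = -2 + t (B(t) = (2 - 2*2) + t = (2 - 4) + t = -2 + t)
B(-2) - 1*389 = (-2 - 2) - 1*389 = -4 - 389 = -393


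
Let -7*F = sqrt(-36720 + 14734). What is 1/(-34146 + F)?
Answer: -836577/28565769235 + 7*I*sqrt(21986)/57131538470 ≈ -2.9286e-5 + 1.8167e-8*I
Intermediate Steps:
F = -I*sqrt(21986)/7 (F = -sqrt(-36720 + 14734)/7 = -I*sqrt(21986)/7 ≈ -21.182*I)
1/(-34146 + F) = 1/(-34146 - I*sqrt(21986)/7)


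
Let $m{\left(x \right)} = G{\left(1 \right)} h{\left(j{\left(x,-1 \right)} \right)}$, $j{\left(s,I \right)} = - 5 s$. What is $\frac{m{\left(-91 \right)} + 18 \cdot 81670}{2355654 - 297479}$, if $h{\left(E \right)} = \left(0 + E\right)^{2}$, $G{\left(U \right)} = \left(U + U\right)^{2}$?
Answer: $\frac{459632}{411635} \approx 1.1166$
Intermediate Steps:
$G{\left(U \right)} = 4 U^{2}$ ($G{\left(U \right)} = \left(2 U\right)^{2} = 4 U^{2}$)
$h{\left(E \right)} = E^{2}$
$m{\left(x \right)} = 100 x^{2}$ ($m{\left(x \right)} = 4 \cdot 1^{2} \left(- 5 x\right)^{2} = 4 \cdot 1 \cdot 25 x^{2} = 4 \cdot 25 x^{2} = 100 x^{2}$)
$\frac{m{\left(-91 \right)} + 18 \cdot 81670}{2355654 - 297479} = \frac{100 \left(-91\right)^{2} + 18 \cdot 81670}{2355654 - 297479} = \frac{100 \cdot 8281 + 1470060}{2058175} = \left(828100 + 1470060\right) \frac{1}{2058175} = 2298160 \cdot \frac{1}{2058175} = \frac{459632}{411635}$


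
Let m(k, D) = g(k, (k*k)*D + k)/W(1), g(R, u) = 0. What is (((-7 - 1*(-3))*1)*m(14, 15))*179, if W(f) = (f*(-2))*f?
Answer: 0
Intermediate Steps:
W(f) = -2*f**2 (W(f) = (-2*f)*f = -2*f**2)
m(k, D) = 0 (m(k, D) = 0/((-2*1**2)) = 0/((-2*1)) = 0/(-2) = 0*(-1/2) = 0)
(((-7 - 1*(-3))*1)*m(14, 15))*179 = (((-7 - 1*(-3))*1)*0)*179 = (((-7 + 3)*1)*0)*179 = (-4*1*0)*179 = -4*0*179 = 0*179 = 0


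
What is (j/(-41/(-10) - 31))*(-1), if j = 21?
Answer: 210/269 ≈ 0.78067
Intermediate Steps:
(j/(-41/(-10) - 31))*(-1) = (21/(-41/(-10) - 31))*(-1) = (21/(-41*(-1/10) - 31))*(-1) = (21/(41/10 - 31))*(-1) = (21/(-269/10))*(-1) = (21*(-10/269))*(-1) = -210/269*(-1) = 210/269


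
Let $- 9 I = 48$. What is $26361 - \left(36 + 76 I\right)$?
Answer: $\frac{80191}{3} \approx 26730.0$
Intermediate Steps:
$I = - \frac{16}{3}$ ($I = \left(- \frac{1}{9}\right) 48 = - \frac{16}{3} \approx -5.3333$)
$26361 - \left(36 + 76 I\right) = 26361 - - \frac{1108}{3} = 26361 + \left(\frac{1216}{3} - 36\right) = 26361 + \frac{1108}{3} = \frac{80191}{3}$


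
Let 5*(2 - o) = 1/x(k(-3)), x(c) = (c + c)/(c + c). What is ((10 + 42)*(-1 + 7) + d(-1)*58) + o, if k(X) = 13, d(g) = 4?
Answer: 2729/5 ≈ 545.80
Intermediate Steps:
x(c) = 1 (x(c) = (2*c)/((2*c)) = (2*c)*(1/(2*c)) = 1)
o = 9/5 (o = 2 - ⅕/1 = 2 - ⅕*1 = 2 - ⅕ = 9/5 ≈ 1.8000)
((10 + 42)*(-1 + 7) + d(-1)*58) + o = ((10 + 42)*(-1 + 7) + 4*58) + 9/5 = (52*6 + 232) + 9/5 = (312 + 232) + 9/5 = 544 + 9/5 = 2729/5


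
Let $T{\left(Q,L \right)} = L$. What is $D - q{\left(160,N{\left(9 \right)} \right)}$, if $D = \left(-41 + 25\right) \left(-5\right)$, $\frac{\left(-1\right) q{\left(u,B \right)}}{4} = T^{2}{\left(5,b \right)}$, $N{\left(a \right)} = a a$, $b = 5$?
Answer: $180$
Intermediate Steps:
$N{\left(a \right)} = a^{2}$
$q{\left(u,B \right)} = -100$ ($q{\left(u,B \right)} = - 4 \cdot 5^{2} = \left(-4\right) 25 = -100$)
$D = 80$ ($D = \left(-16\right) \left(-5\right) = 80$)
$D - q{\left(160,N{\left(9 \right)} \right)} = 80 - -100 = 80 + 100 = 180$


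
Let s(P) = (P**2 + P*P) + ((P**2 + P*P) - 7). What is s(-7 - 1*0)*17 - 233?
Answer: 2980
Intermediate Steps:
s(P) = -7 + 4*P**2 (s(P) = (P**2 + P**2) + ((P**2 + P**2) - 7) = 2*P**2 + (2*P**2 - 7) = 2*P**2 + (-7 + 2*P**2) = -7 + 4*P**2)
s(-7 - 1*0)*17 - 233 = (-7 + 4*(-7 - 1*0)**2)*17 - 233 = (-7 + 4*(-7 + 0)**2)*17 - 233 = (-7 + 4*(-7)**2)*17 - 233 = (-7 + 4*49)*17 - 233 = (-7 + 196)*17 - 233 = 189*17 - 233 = 3213 - 233 = 2980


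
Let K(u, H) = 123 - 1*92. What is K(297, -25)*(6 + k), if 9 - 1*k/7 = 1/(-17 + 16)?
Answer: 2356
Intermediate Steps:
K(u, H) = 31 (K(u, H) = 123 - 92 = 31)
k = 70 (k = 63 - 7/(-17 + 16) = 63 - 7/(-1) = 63 - 7*(-1) = 63 + 7 = 70)
K(297, -25)*(6 + k) = 31*(6 + 70) = 31*76 = 2356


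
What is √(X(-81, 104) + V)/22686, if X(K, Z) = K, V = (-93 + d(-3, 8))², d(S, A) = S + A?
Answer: √7663/22686 ≈ 0.0038587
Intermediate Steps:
d(S, A) = A + S
V = 7744 (V = (-93 + (8 - 3))² = (-93 + 5)² = (-88)² = 7744)
√(X(-81, 104) + V)/22686 = √(-81 + 7744)/22686 = √7663*(1/22686) = √7663/22686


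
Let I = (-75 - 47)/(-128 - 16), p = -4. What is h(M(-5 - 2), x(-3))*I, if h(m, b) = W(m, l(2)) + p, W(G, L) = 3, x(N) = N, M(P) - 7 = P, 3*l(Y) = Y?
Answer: -61/72 ≈ -0.84722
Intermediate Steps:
l(Y) = Y/3
M(P) = 7 + P
I = 61/72 (I = -122/(-144) = -122*(-1/144) = 61/72 ≈ 0.84722)
h(m, b) = -1 (h(m, b) = 3 - 4 = -1)
h(M(-5 - 2), x(-3))*I = -1*61/72 = -61/72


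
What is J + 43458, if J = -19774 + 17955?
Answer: 41639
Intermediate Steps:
J = -1819
J + 43458 = -1819 + 43458 = 41639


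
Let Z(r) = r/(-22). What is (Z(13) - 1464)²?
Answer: 1038192841/484 ≈ 2.1450e+6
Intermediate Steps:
Z(r) = -r/22 (Z(r) = r*(-1/22) = -r/22)
(Z(13) - 1464)² = (-1/22*13 - 1464)² = (-13/22 - 1464)² = (-32221/22)² = 1038192841/484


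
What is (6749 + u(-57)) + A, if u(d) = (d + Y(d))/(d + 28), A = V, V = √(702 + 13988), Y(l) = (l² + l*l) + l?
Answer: 189337/29 + √14690 ≈ 6650.1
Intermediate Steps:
Y(l) = l + 2*l² (Y(l) = (l² + l²) + l = 2*l² + l = l + 2*l²)
V = √14690 ≈ 121.20
A = √14690 ≈ 121.20
u(d) = (d + d*(1 + 2*d))/(28 + d) (u(d) = (d + d*(1 + 2*d))/(d + 28) = (d + d*(1 + 2*d))/(28 + d))
(6749 + u(-57)) + A = (6749 + 2*(-57)*(1 - 57)/(28 - 57)) + √14690 = (6749 + 2*(-57)*(-56)/(-29)) + √14690 = (6749 + 2*(-57)*(-1/29)*(-56)) + √14690 = (6749 - 6384/29) + √14690 = 189337/29 + √14690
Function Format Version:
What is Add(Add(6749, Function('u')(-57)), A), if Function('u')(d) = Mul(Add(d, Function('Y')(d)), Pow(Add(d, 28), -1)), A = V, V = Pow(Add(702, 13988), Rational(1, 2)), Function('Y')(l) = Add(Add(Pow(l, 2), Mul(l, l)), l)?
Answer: Add(Rational(189337, 29), Pow(14690, Rational(1, 2))) ≈ 6650.1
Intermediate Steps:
Function('Y')(l) = Add(l, Mul(2, Pow(l, 2))) (Function('Y')(l) = Add(Add(Pow(l, 2), Pow(l, 2)), l) = Add(Mul(2, Pow(l, 2)), l) = Add(l, Mul(2, Pow(l, 2))))
V = Pow(14690, Rational(1, 2)) ≈ 121.20
A = Pow(14690, Rational(1, 2)) ≈ 121.20
Function('u')(d) = Mul(Pow(Add(28, d), -1), Add(d, Mul(d, Add(1, Mul(2, d))))) (Function('u')(d) = Mul(Add(d, Mul(d, Add(1, Mul(2, d)))), Pow(Add(d, 28), -1)) = Mul(Add(d, Mul(d, Add(1, Mul(2, d)))), Pow(Add(28, d), -1)) = Mul(Pow(Add(28, d), -1), Add(d, Mul(d, Add(1, Mul(2, d))))))
Add(Add(6749, Function('u')(-57)), A) = Add(Add(6749, Mul(2, -57, Pow(Add(28, -57), -1), Add(1, -57))), Pow(14690, Rational(1, 2))) = Add(Add(6749, Mul(2, -57, Pow(-29, -1), -56)), Pow(14690, Rational(1, 2))) = Add(Add(6749, Mul(2, -57, Rational(-1, 29), -56)), Pow(14690, Rational(1, 2))) = Add(Add(6749, Rational(-6384, 29)), Pow(14690, Rational(1, 2))) = Add(Rational(189337, 29), Pow(14690, Rational(1, 2)))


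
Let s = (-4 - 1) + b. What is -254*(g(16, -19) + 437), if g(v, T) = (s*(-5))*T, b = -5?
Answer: 130302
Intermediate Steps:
s = -10 (s = (-4 - 1) - 5 = -5 - 5 = -10)
g(v, T) = 50*T (g(v, T) = (-10*(-5))*T = 50*T)
-254*(g(16, -19) + 437) = -254*(50*(-19) + 437) = -254*(-950 + 437) = -254*(-513) = 130302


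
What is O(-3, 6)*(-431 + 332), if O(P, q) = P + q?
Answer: -297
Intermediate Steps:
O(-3, 6)*(-431 + 332) = (-3 + 6)*(-431 + 332) = 3*(-99) = -297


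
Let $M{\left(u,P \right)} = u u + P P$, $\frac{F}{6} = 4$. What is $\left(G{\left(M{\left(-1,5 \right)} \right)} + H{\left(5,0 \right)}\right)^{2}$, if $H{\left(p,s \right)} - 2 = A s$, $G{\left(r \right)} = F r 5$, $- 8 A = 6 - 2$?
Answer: $9746884$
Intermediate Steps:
$F = 24$ ($F = 6 \cdot 4 = 24$)
$M{\left(u,P \right)} = P^{2} + u^{2}$ ($M{\left(u,P \right)} = u^{2} + P^{2} = P^{2} + u^{2}$)
$A = - \frac{1}{2}$ ($A = - \frac{6 - 2}{8} = \left(- \frac{1}{8}\right) 4 = - \frac{1}{2} \approx -0.5$)
$G{\left(r \right)} = 120 r$ ($G{\left(r \right)} = 24 r 5 = 120 r$)
$H{\left(p,s \right)} = 2 - \frac{s}{2}$
$\left(G{\left(M{\left(-1,5 \right)} \right)} + H{\left(5,0 \right)}\right)^{2} = \left(120 \left(5^{2} + \left(-1\right)^{2}\right) + \left(2 - 0\right)\right)^{2} = \left(120 \left(25 + 1\right) + \left(2 + 0\right)\right)^{2} = \left(120 \cdot 26 + 2\right)^{2} = \left(3120 + 2\right)^{2} = 3122^{2} = 9746884$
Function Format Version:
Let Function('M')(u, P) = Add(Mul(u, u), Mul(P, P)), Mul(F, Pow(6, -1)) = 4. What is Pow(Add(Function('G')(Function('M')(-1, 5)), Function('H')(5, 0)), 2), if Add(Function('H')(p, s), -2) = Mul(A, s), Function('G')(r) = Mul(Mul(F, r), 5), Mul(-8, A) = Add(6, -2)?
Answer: 9746884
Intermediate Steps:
F = 24 (F = Mul(6, 4) = 24)
Function('M')(u, P) = Add(Pow(P, 2), Pow(u, 2)) (Function('M')(u, P) = Add(Pow(u, 2), Pow(P, 2)) = Add(Pow(P, 2), Pow(u, 2)))
A = Rational(-1, 2) (A = Mul(Rational(-1, 8), Add(6, -2)) = Mul(Rational(-1, 8), 4) = Rational(-1, 2) ≈ -0.50000)
Function('G')(r) = Mul(120, r) (Function('G')(r) = Mul(Mul(24, r), 5) = Mul(120, r))
Function('H')(p, s) = Add(2, Mul(Rational(-1, 2), s))
Pow(Add(Function('G')(Function('M')(-1, 5)), Function('H')(5, 0)), 2) = Pow(Add(Mul(120, Add(Pow(5, 2), Pow(-1, 2))), Add(2, Mul(Rational(-1, 2), 0))), 2) = Pow(Add(Mul(120, Add(25, 1)), Add(2, 0)), 2) = Pow(Add(Mul(120, 26), 2), 2) = Pow(Add(3120, 2), 2) = Pow(3122, 2) = 9746884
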